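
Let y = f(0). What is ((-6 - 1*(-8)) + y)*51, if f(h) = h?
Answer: 102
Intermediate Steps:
y = 0
((-6 - 1*(-8)) + y)*51 = ((-6 - 1*(-8)) + 0)*51 = ((-6 + 8) + 0)*51 = (2 + 0)*51 = 2*51 = 102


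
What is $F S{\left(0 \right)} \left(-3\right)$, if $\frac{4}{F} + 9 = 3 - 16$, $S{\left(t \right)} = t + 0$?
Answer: $0$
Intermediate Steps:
$S{\left(t \right)} = t$
$F = - \frac{2}{11}$ ($F = \frac{4}{-9 + \left(3 - 16\right)} = \frac{4}{-9 - 13} = \frac{4}{-22} = 4 \left(- \frac{1}{22}\right) = - \frac{2}{11} \approx -0.18182$)
$F S{\left(0 \right)} \left(-3\right) = \left(- \frac{2}{11}\right) 0 \left(-3\right) = 0 \left(-3\right) = 0$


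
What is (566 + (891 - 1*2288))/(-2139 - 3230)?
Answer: 831/5369 ≈ 0.15478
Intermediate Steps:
(566 + (891 - 1*2288))/(-2139 - 3230) = (566 + (891 - 2288))/(-5369) = (566 - 1397)*(-1/5369) = -831*(-1/5369) = 831/5369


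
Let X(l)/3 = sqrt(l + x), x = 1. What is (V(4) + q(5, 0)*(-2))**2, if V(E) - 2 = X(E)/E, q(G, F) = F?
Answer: 109/16 + 3*sqrt(5) ≈ 13.521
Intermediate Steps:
X(l) = 3*sqrt(1 + l) (X(l) = 3*sqrt(l + 1) = 3*sqrt(1 + l))
V(E) = 2 + 3*sqrt(1 + E)/E (V(E) = 2 + (3*sqrt(1 + E))/E = 2 + 3*sqrt(1 + E)/E)
(V(4) + q(5, 0)*(-2))**2 = ((2 + 3*sqrt(1 + 4)/4) + 0*(-2))**2 = ((2 + 3*(1/4)*sqrt(5)) + 0)**2 = ((2 + 3*sqrt(5)/4) + 0)**2 = (2 + 3*sqrt(5)/4)**2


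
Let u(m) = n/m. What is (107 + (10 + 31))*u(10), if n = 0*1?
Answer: 0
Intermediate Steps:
n = 0
u(m) = 0 (u(m) = 0/m = 0)
(107 + (10 + 31))*u(10) = (107 + (10 + 31))*0 = (107 + 41)*0 = 148*0 = 0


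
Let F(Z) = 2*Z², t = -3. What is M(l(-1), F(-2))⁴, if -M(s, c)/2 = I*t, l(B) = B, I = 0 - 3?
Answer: 104976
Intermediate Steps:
I = -3
M(s, c) = -18 (M(s, c) = -(-6)*(-3) = -2*9 = -18)
M(l(-1), F(-2))⁴ = (-18)⁴ = 104976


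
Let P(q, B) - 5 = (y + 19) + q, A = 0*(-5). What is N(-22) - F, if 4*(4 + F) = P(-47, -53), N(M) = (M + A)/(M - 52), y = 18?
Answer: 821/148 ≈ 5.5473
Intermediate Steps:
A = 0
P(q, B) = 42 + q (P(q, B) = 5 + ((18 + 19) + q) = 5 + (37 + q) = 42 + q)
N(M) = M/(-52 + M) (N(M) = (M + 0)/(M - 52) = M/(-52 + M))
F = -21/4 (F = -4 + (42 - 47)/4 = -4 + (¼)*(-5) = -4 - 5/4 = -21/4 ≈ -5.2500)
N(-22) - F = -22/(-52 - 22) - 1*(-21/4) = -22/(-74) + 21/4 = -22*(-1/74) + 21/4 = 11/37 + 21/4 = 821/148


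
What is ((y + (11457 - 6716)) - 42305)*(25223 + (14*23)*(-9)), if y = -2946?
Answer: -904385750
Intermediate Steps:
((y + (11457 - 6716)) - 42305)*(25223 + (14*23)*(-9)) = ((-2946 + (11457 - 6716)) - 42305)*(25223 + (14*23)*(-9)) = ((-2946 + 4741) - 42305)*(25223 + 322*(-9)) = (1795 - 42305)*(25223 - 2898) = -40510*22325 = -904385750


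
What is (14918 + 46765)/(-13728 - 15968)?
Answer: -2127/1024 ≈ -2.0771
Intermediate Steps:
(14918 + 46765)/(-13728 - 15968) = 61683/(-29696) = 61683*(-1/29696) = -2127/1024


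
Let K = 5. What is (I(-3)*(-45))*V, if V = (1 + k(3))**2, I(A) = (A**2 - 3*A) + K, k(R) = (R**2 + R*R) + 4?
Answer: -547515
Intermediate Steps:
k(R) = 4 + 2*R**2 (k(R) = (R**2 + R**2) + 4 = 2*R**2 + 4 = 4 + 2*R**2)
I(A) = 5 + A**2 - 3*A (I(A) = (A**2 - 3*A) + 5 = 5 + A**2 - 3*A)
V = 529 (V = (1 + (4 + 2*3**2))**2 = (1 + (4 + 2*9))**2 = (1 + (4 + 18))**2 = (1 + 22)**2 = 23**2 = 529)
(I(-3)*(-45))*V = ((5 + (-3)**2 - 3*(-3))*(-45))*529 = ((5 + 9 + 9)*(-45))*529 = (23*(-45))*529 = -1035*529 = -547515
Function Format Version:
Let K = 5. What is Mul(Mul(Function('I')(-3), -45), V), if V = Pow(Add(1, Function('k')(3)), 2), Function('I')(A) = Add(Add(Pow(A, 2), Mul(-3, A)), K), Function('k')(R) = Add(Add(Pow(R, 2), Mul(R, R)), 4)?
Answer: -547515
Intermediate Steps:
Function('k')(R) = Add(4, Mul(2, Pow(R, 2))) (Function('k')(R) = Add(Add(Pow(R, 2), Pow(R, 2)), 4) = Add(Mul(2, Pow(R, 2)), 4) = Add(4, Mul(2, Pow(R, 2))))
Function('I')(A) = Add(5, Pow(A, 2), Mul(-3, A)) (Function('I')(A) = Add(Add(Pow(A, 2), Mul(-3, A)), 5) = Add(5, Pow(A, 2), Mul(-3, A)))
V = 529 (V = Pow(Add(1, Add(4, Mul(2, Pow(3, 2)))), 2) = Pow(Add(1, Add(4, Mul(2, 9))), 2) = Pow(Add(1, Add(4, 18)), 2) = Pow(Add(1, 22), 2) = Pow(23, 2) = 529)
Mul(Mul(Function('I')(-3), -45), V) = Mul(Mul(Add(5, Pow(-3, 2), Mul(-3, -3)), -45), 529) = Mul(Mul(Add(5, 9, 9), -45), 529) = Mul(Mul(23, -45), 529) = Mul(-1035, 529) = -547515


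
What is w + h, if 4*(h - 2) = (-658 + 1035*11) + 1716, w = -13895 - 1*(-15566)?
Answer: 19135/4 ≈ 4783.8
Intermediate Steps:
w = 1671 (w = -13895 + 15566 = 1671)
h = 12451/4 (h = 2 + ((-658 + 1035*11) + 1716)/4 = 2 + ((-658 + 11385) + 1716)/4 = 2 + (10727 + 1716)/4 = 2 + (¼)*12443 = 2 + 12443/4 = 12451/4 ≈ 3112.8)
w + h = 1671 + 12451/4 = 19135/4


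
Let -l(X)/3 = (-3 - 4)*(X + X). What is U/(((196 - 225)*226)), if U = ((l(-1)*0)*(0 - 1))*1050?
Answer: 0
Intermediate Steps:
l(X) = 42*X (l(X) = -3*(-3 - 4)*(X + X) = -(-21)*2*X = -(-42)*X = 42*X)
U = 0 (U = (((42*(-1))*0)*(0 - 1))*1050 = (-42*0*(-1))*1050 = (0*(-1))*1050 = 0*1050 = 0)
U/(((196 - 225)*226)) = 0/(((196 - 225)*226)) = 0/((-29*226)) = 0/(-6554) = 0*(-1/6554) = 0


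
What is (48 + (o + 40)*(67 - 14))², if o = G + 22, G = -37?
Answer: 1885129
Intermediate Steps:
o = -15 (o = -37 + 22 = -15)
(48 + (o + 40)*(67 - 14))² = (48 + (-15 + 40)*(67 - 14))² = (48 + 25*53)² = (48 + 1325)² = 1373² = 1885129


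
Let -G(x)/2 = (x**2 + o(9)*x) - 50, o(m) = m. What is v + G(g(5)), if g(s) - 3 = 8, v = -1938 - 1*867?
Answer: -3145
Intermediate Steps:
v = -2805 (v = -1938 - 867 = -2805)
g(s) = 11 (g(s) = 3 + 8 = 11)
G(x) = 100 - 18*x - 2*x**2 (G(x) = -2*((x**2 + 9*x) - 50) = -2*(-50 + x**2 + 9*x) = 100 - 18*x - 2*x**2)
v + G(g(5)) = -2805 + (100 - 18*11 - 2*11**2) = -2805 + (100 - 198 - 2*121) = -2805 + (100 - 198 - 242) = -2805 - 340 = -3145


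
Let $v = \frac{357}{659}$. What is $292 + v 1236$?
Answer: $\frac{633680}{659} \approx 961.58$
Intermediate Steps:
$v = \frac{357}{659}$ ($v = 357 \cdot \frac{1}{659} = \frac{357}{659} \approx 0.54173$)
$292 + v 1236 = 292 + \frac{357}{659} \cdot 1236 = 292 + \frac{441252}{659} = \frac{633680}{659}$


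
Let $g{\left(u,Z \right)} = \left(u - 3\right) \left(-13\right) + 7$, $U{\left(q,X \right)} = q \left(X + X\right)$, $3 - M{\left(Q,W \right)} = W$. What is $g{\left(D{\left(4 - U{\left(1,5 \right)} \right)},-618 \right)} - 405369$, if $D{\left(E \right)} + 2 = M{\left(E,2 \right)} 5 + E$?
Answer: $-405284$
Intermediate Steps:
$M{\left(Q,W \right)} = 3 - W$
$U{\left(q,X \right)} = 2 X q$ ($U{\left(q,X \right)} = q 2 X = 2 X q$)
$D{\left(E \right)} = 3 + E$ ($D{\left(E \right)} = -2 + \left(\left(3 - 2\right) 5 + E\right) = -2 + \left(1 \cdot 5 + E\right) = -2 + \left(5 + E\right) = 3 + E$)
$g{\left(u,Z \right)} = 46 - 13 u$ ($g{\left(u,Z \right)} = \left(-3 + u\right) \left(-13\right) + 7 = \left(39 - 13 u\right) + 7 = 46 - 13 u$)
$g{\left(D{\left(4 - U{\left(1,5 \right)} \right)},-618 \right)} - 405369 = \left(46 - 13 \left(3 + \left(4 - 2 \cdot 5 \cdot 1\right)\right)\right) - 405369 = \left(46 - 13 \left(3 + \left(4 - 10\right)\right)\right) - 405369 = \left(46 - 13 \left(3 - 6\right)\right) - 405369 = \left(46 - -39\right) - 405369 = \left(46 + 39\right) - 405369 = 85 - 405369 = -405284$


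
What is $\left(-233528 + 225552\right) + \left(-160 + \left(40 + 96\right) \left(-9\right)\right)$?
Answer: $-9360$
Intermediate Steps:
$\left(-233528 + 225552\right) + \left(-160 + \left(40 + 96\right) \left(-9\right)\right) = -7976 + \left(-160 + 136 \left(-9\right)\right) = -7976 - 1384 = -9360$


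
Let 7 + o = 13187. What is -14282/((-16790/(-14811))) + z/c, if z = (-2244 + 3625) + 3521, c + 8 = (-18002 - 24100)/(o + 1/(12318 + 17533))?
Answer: -48201062329921824/3697389911875 ≈ -13037.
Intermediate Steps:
o = 13180 (o = -7 + 13187 = 13180)
c = -4404276250/393436181 (c = -8 + (-18002 - 24100)/(13180 + 1/(12318 + 17533)) = -8 - 42102/(13180 + 1/29851) = -8 - 42102/393436181/29851 = -8 - 42102*29851/393436181 = -8 - 1256786802/393436181 = -4404276250/393436181 ≈ -11.194)
z = 4902 (z = 1381 + 3521 = 4902)
-14282/((-16790/(-14811))) + z/c = -14282/((-16790/(-14811))) + 4902/(-4404276250/393436181) = -14282/((-16790*(-1/14811))) + 4902*(-393436181/4404276250) = -14282/16790/14811 - 964312079631/2202138125 = -14282*14811/16790 - 964312079631/2202138125 = -105765351/8395 - 964312079631/2202138125 = -48201062329921824/3697389911875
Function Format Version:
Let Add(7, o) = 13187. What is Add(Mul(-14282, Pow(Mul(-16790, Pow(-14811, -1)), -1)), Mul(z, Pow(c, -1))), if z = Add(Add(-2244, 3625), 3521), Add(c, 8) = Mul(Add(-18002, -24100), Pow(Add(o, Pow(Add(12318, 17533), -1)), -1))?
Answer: Rational(-48201062329921824, 3697389911875) ≈ -13037.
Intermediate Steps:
o = 13180 (o = Add(-7, 13187) = 13180)
c = Rational(-4404276250, 393436181) (c = Add(-8, Mul(Add(-18002, -24100), Pow(Add(13180, Pow(Add(12318, 17533), -1)), -1))) = Add(-8, Mul(-42102, Pow(Add(13180, Pow(29851, -1)), -1))) = Add(-8, Mul(-42102, Pow(Add(13180, Rational(1, 29851)), -1))) = Add(-8, Mul(-42102, Pow(Rational(393436181, 29851), -1))) = Add(-8, Mul(-42102, Rational(29851, 393436181))) = Add(-8, Rational(-1256786802, 393436181)) = Rational(-4404276250, 393436181) ≈ -11.194)
z = 4902 (z = Add(1381, 3521) = 4902)
Add(Mul(-14282, Pow(Mul(-16790, Pow(-14811, -1)), -1)), Mul(z, Pow(c, -1))) = Add(Mul(-14282, Pow(Mul(-16790, Pow(-14811, -1)), -1)), Mul(4902, Pow(Rational(-4404276250, 393436181), -1))) = Add(Mul(-14282, Pow(Mul(-16790, Rational(-1, 14811)), -1)), Mul(4902, Rational(-393436181, 4404276250))) = Add(Mul(-14282, Pow(Rational(16790, 14811), -1)), Rational(-964312079631, 2202138125)) = Add(Mul(-14282, Rational(14811, 16790)), Rational(-964312079631, 2202138125)) = Add(Rational(-105765351, 8395), Rational(-964312079631, 2202138125)) = Rational(-48201062329921824, 3697389911875)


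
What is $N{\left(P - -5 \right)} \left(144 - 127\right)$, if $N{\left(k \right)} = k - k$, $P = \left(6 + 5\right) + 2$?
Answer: $0$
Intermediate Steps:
$P = 13$ ($P = 11 + 2 = 13$)
$N{\left(k \right)} = 0$
$N{\left(P - -5 \right)} \left(144 - 127\right) = 0 \left(144 - 127\right) = 0 \cdot 17 = 0$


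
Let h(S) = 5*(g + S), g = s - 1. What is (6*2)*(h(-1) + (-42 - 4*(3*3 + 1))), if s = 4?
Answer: -864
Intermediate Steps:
g = 3 (g = 4 - 1 = 3)
h(S) = 15 + 5*S (h(S) = 5*(3 + S) = 15 + 5*S)
(6*2)*(h(-1) + (-42 - 4*(3*3 + 1))) = (6*2)*((15 + 5*(-1)) + (-42 - 4*(3*3 + 1))) = 12*((15 - 5) + (-42 - 4*(9 + 1))) = 12*(10 + (-42 - 4*10)) = 12*(10 + (-42 - 40)) = 12*(10 - 82) = 12*(-72) = -864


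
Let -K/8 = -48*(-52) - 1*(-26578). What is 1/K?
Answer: -1/232592 ≈ -4.2994e-6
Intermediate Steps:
K = -232592 (K = -8*(-48*(-52) - 1*(-26578)) = -8*(2496 + 26578) = -8*29074 = -232592)
1/K = 1/(-232592) = -1/232592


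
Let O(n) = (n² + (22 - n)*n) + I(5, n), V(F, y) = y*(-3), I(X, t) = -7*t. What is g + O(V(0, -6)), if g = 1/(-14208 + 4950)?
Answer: 2499659/9258 ≈ 270.00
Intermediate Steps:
V(F, y) = -3*y
g = -1/9258 (g = 1/(-9258) = -1/9258 ≈ -0.00010801)
O(n) = n² - 7*n + n*(22 - n) (O(n) = (n² + (22 - n)*n) - 7*n = (n² + n*(22 - n)) - 7*n = n² - 7*n + n*(22 - n))
g + O(V(0, -6)) = -1/9258 + 15*(-3*(-6)) = -1/9258 + 15*18 = -1/9258 + 270 = 2499659/9258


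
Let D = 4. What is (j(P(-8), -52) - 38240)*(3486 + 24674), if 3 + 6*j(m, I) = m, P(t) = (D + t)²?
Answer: -3230332160/3 ≈ -1.0768e+9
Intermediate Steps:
P(t) = (4 + t)²
j(m, I) = -½ + m/6
(j(P(-8), -52) - 38240)*(3486 + 24674) = ((-½ + (4 - 8)²/6) - 38240)*(3486 + 24674) = ((-½ + (⅙)*(-4)²) - 38240)*28160 = ((-½ + (⅙)*16) - 38240)*28160 = ((-½ + 8/3) - 38240)*28160 = (13/6 - 38240)*28160 = -229427/6*28160 = -3230332160/3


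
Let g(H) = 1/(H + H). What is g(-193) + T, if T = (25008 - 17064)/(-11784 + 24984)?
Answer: 31804/53075 ≈ 0.59923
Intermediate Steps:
g(H) = 1/(2*H)
T = 331/550 (T = 7944/13200 = 7944*(1/13200) = 331/550 ≈ 0.60182)
g(-193) + T = (1/2)/(-193) + 331/550 = (1/2)*(-1/193) + 331/550 = -1/386 + 331/550 = 31804/53075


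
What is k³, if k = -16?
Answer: -4096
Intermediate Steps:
k³ = (-16)³ = -4096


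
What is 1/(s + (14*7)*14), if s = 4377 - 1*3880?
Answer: 1/1869 ≈ 0.00053505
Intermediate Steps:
s = 497 (s = 4377 - 3880 = 497)
1/(s + (14*7)*14) = 1/(497 + (14*7)*14) = 1/(497 + 98*14) = 1/(497 + 1372) = 1/1869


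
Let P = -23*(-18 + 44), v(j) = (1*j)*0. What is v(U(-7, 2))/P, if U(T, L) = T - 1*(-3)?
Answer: 0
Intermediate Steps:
U(T, L) = 3 + T (U(T, L) = T + 3 = 3 + T)
v(j) = 0 (v(j) = j*0 = 0)
P = -598 (P = -23*26 = -598)
v(U(-7, 2))/P = 0/(-598) = 0*(-1/598) = 0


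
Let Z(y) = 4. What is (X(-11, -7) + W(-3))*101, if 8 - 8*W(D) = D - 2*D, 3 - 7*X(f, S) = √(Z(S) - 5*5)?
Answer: 5959/56 - 101*I*√21/7 ≈ 106.41 - 66.12*I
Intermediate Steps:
X(f, S) = 3/7 - I*√21/7 (X(f, S) = 3/7 - √(4 - 5*5)/7 = 3/7 - √(4 - 25)/7 = 3/7 - I*√21/7)
W(D) = 1 + D/8 (W(D) = 1 - (D - 2*D)/8 = 1 - (-1)*D/8 = 1 + D/8)
(X(-11, -7) + W(-3))*101 = ((3/7 - I*√21/7) + (1 + (⅛)*(-3)))*101 = ((3/7 - I*√21/7) + (1 - 3/8))*101 = ((3/7 - I*√21/7) + 5/8)*101 = (59/56 - I*√21/7)*101 = 5959/56 - 101*I*√21/7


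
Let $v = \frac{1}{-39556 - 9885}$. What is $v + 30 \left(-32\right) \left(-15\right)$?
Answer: $\frac{711950399}{49441} \approx 14400.0$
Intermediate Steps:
$v = - \frac{1}{49441}$ ($v = \frac{1}{-39556 + \left(-13506 + 3621\right)} = \frac{1}{-39556 - 9885} = \frac{1}{-49441} = - \frac{1}{49441} \approx -2.0226 \cdot 10^{-5}$)
$v + 30 \left(-32\right) \left(-15\right) = - \frac{1}{49441} + 30 \left(-32\right) \left(-15\right) = - \frac{1}{49441} - -14400 = - \frac{1}{49441} + 14400 = \frac{711950399}{49441}$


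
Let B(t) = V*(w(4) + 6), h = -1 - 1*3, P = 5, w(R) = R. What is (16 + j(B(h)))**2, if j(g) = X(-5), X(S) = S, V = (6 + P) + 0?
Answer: 121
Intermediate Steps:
h = -4 (h = -1 - 3 = -4)
V = 11 (V = (6 + 5) + 0 = 11 + 0 = 11)
B(t) = 110 (B(t) = 11*(4 + 6) = 11*10 = 110)
j(g) = -5
(16 + j(B(h)))**2 = (16 - 5)**2 = 11**2 = 121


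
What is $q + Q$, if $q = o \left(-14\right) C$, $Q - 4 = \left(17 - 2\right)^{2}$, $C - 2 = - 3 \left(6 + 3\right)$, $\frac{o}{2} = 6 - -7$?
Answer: $9329$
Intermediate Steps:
$o = 26$ ($o = 2 \left(6 - -7\right) = 2 \left(6 + 7\right) = 2 \cdot 13 = 26$)
$C = -25$ ($C = 2 - 3 \left(6 + 3\right) = 2 - 27 = -25$)
$Q = 229$ ($Q = 4 + \left(17 - 2\right)^{2} = 4 + 15^{2} = 4 + 225 = 229$)
$q = 9100$ ($q = 26 \left(-14\right) \left(-25\right) = \left(-364\right) \left(-25\right) = 9100$)
$q + Q = 9100 + 229 = 9329$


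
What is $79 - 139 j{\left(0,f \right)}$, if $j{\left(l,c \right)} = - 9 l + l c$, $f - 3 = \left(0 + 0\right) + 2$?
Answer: $79$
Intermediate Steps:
$f = 5$ ($f = 3 + \left(\left(0 + 0\right) + 2\right) = 3 + \left(0 + 2\right) = 3 + 2 = 5$)
$j{\left(l,c \right)} = - 9 l + c l$
$79 - 139 j{\left(0,f \right)} = 79 - 139 \cdot 0 \left(-9 + 5\right) = 79 - 139 \cdot 0 \left(-4\right) = 79 - 0 = 79 + 0 = 79$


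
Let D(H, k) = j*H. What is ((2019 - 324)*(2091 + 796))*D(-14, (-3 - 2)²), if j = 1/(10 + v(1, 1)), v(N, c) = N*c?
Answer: -68508510/11 ≈ -6.2280e+6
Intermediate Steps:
j = 1/11 (j = 1/(10 + 1*1) = 1/(10 + 1) = 1/11 ≈ 0.090909)
D(H, k) = H/11
((2019 - 324)*(2091 + 796))*D(-14, (-3 - 2)²) = ((2019 - 324)*(2091 + 796))*((1/11)*(-14)) = (1695*2887)*(-14/11) = 4893465*(-14/11) = -68508510/11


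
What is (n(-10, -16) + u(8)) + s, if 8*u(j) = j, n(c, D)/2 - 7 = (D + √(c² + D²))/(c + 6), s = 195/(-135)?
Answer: 194/9 - √89 ≈ 12.122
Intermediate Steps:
s = -13/9 (s = 195*(-1/135) = -13/9 ≈ -1.4444)
n(c, D) = 14 + 2*(D + √(D² + c²))/(6 + c) (n(c, D) = 14 + 2*((D + √(c² + D²))/(c + 6)) = 14 + 2*((D + √(D² + c²))/(6 + c)) = 14 + 2*(D + √(D² + c²))/(6 + c))
u(j) = j/8
(n(-10, -16) + u(8)) + s = (2*(42 - 16 + √((-16)² + (-10)²) + 7*(-10))/(6 - 10) + (⅛)*8) - 13/9 = (2*(42 - 16 + √(256 + 100) - 70)/(-4) + 1) - 13/9 = (2*(-¼)*(42 - 16 + √356 - 70) + 1) - 13/9 = (2*(-¼)*(42 - 16 + 2*√89 - 70) + 1) - 13/9 = (2*(-¼)*(-44 + 2*√89) + 1) - 13/9 = ((22 - √89) + 1) - 13/9 = (23 - √89) - 13/9 = 194/9 - √89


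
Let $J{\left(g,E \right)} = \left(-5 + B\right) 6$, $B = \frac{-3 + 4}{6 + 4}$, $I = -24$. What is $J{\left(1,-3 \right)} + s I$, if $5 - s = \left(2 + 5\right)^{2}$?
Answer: $\frac{5133}{5} \approx 1026.6$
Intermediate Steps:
$B = \frac{1}{10}$ ($B = 1 \cdot \frac{1}{10} = \frac{1}{10} \approx 0.1$)
$J{\left(g,E \right)} = - \frac{147}{5}$ ($J{\left(g,E \right)} = \left(-5 + \frac{1}{10}\right) 6 = \left(- \frac{49}{10}\right) 6 = - \frac{147}{5}$)
$s = -44$ ($s = 5 - \left(2 + 5\right)^{2} = 5 - 7^{2} = 5 - 49 = -44$)
$J{\left(1,-3 \right)} + s I = - \frac{147}{5} - -1056 = - \frac{147}{5} + 1056 = \frac{5133}{5}$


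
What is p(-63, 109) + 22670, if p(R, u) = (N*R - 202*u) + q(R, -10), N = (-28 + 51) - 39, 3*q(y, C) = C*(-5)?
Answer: 5030/3 ≈ 1676.7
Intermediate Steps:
q(y, C) = -5*C/3 (q(y, C) = (C*(-5))/3 = (-5*C)/3 = -5*C/3)
N = -16 (N = 23 - 39 = -16)
p(R, u) = 50/3 - 202*u - 16*R (p(R, u) = (-16*R - 202*u) - 5/3*(-10) = (-202*u - 16*R) + 50/3 = 50/3 - 202*u - 16*R)
p(-63, 109) + 22670 = (50/3 - 202*109 - 16*(-63)) + 22670 = (50/3 - 22018 + 1008) + 22670 = -62980/3 + 22670 = 5030/3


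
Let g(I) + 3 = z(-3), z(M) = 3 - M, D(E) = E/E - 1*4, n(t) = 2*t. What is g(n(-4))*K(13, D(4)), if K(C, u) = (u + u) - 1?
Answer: -21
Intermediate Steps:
D(E) = -3 (D(E) = 1 - 4 = -3)
K(C, u) = -1 + 2*u (K(C, u) = 2*u - 1 = -1 + 2*u)
g(I) = 3 (g(I) = -3 + (3 - 1*(-3)) = -3 + (3 + 3) = -3 + 6 = 3)
g(n(-4))*K(13, D(4)) = 3*(-1 + 2*(-3)) = 3*(-1 - 6) = 3*(-7) = -21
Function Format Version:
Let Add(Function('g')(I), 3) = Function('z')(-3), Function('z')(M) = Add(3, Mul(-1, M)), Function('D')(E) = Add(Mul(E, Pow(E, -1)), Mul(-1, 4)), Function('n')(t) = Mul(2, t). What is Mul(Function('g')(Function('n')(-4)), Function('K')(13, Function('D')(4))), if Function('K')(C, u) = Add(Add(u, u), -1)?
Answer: -21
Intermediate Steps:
Function('D')(E) = -3 (Function('D')(E) = Add(1, -4) = -3)
Function('K')(C, u) = Add(-1, Mul(2, u)) (Function('K')(C, u) = Add(Mul(2, u), -1) = Add(-1, Mul(2, u)))
Function('g')(I) = 3 (Function('g')(I) = Add(-3, Add(3, Mul(-1, -3))) = Add(-3, Add(3, 3)) = Add(-3, 6) = 3)
Mul(Function('g')(Function('n')(-4)), Function('K')(13, Function('D')(4))) = Mul(3, Add(-1, Mul(2, -3))) = Mul(3, Add(-1, -6)) = Mul(3, -7) = -21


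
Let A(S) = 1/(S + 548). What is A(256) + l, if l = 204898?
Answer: 164737993/804 ≈ 2.0490e+5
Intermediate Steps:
A(S) = 1/(548 + S)
A(256) + l = 1/(548 + 256) + 204898 = 1/804 + 204898 = 164737993/804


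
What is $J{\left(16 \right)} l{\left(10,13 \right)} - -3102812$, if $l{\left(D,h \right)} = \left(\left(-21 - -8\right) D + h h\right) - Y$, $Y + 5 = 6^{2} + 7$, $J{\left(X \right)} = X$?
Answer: $3102828$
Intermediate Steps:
$Y = 38$ ($Y = -5 + \left(6^{2} + 7\right) = -5 + \left(36 + 7\right) = -5 + 43 = 38$)
$l{\left(D,h \right)} = -38 + h^{2} - 13 D$ ($l{\left(D,h \right)} = \left(\left(-21 - -8\right) D + h h\right) - 38 = \left(\left(-21 + 8\right) D + h^{2}\right) - 38 = \left(- 13 D + h^{2}\right) - 38 = \left(h^{2} - 13 D\right) - 38 = -38 + h^{2} - 13 D$)
$J{\left(16 \right)} l{\left(10,13 \right)} - -3102812 = 16 \left(-38 + 13^{2} - 130\right) - -3102812 = 16 \left(-38 + 169 - 130\right) + 3102812 = 16 \cdot 1 + 3102812 = 16 + 3102812 = 3102828$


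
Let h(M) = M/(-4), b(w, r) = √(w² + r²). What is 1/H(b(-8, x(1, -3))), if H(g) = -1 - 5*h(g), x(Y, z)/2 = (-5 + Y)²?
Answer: 1/1699 + 10*√17/1699 ≈ 0.024856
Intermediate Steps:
x(Y, z) = 2*(-5 + Y)²
b(w, r) = √(r² + w²)
h(M) = -M/4 (h(M) = M*(-¼) = -M/4)
H(g) = -1 + 5*g/4 (H(g) = -1 - (-5)*g/4 = -1 + 5*g/4)
1/H(b(-8, x(1, -3))) = 1/(-1 + 5*√((2*(-5 + 1)²)² + (-8)²)/4) = 1/(-1 + 5*√((2*(-4)²)² + 64)/4) = 1/(-1 + 5*√((2*16)² + 64)/4) = 1/(-1 + 5*√(32² + 64)/4) = 1/(-1 + 5*√(1024 + 64)/4) = 1/(-1 + 5*√1088/4) = 1/(-1 + 5*(8*√17)/4) = 1/(-1 + 10*√17)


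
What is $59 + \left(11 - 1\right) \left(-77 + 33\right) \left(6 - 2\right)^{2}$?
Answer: $-6981$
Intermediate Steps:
$59 + \left(11 - 1\right) \left(-77 + 33\right) \left(6 - 2\right)^{2} = 59 + 10 \left(-44\right) 4^{2} = 59 - 7040 = -6981$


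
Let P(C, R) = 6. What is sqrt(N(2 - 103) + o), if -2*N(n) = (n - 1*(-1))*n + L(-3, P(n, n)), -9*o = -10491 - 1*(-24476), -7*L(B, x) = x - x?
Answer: I*sqrt(59435)/3 ≈ 81.264*I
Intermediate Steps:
L(B, x) = 0 (L(B, x) = -(x - x)/7 = -1/7*0 = 0)
o = -13985/9 (o = -(-10491 - 1*(-24476))/9 = -(-10491 + 24476)/9 = -1/9*13985 = -13985/9 ≈ -1553.9)
N(n) = -n*(1 + n)/2 (N(n) = -((n - 1*(-1))*n + 0)/2 = -((n + 1)*n + 0)/2 = -((1 + n)*n + 0)/2 = -(n*(1 + n) + 0)/2 = -n*(1 + n)/2)
sqrt(N(2 - 103) + o) = sqrt((2 - 103)*(-1 - (2 - 103))/2 - 13985/9) = sqrt((1/2)*(-101)*(-1 - 1*(-101)) - 13985/9) = sqrt((1/2)*(-101)*(-1 + 101) - 13985/9) = sqrt((1/2)*(-101)*100 - 13985/9) = sqrt(-5050 - 13985/9) = sqrt(-59435/9) = I*sqrt(59435)/3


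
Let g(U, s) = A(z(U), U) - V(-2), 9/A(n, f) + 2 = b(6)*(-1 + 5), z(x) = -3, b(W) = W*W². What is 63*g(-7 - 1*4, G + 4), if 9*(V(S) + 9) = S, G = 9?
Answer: 501389/862 ≈ 581.66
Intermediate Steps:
b(W) = W³
V(S) = -9 + S/9
A(n, f) = 9/862 (A(n, f) = 9/(-2 + 6³*(-1 + 5)) = 9/(-2 + 216*4) = 9/(-2 + 864) = 9/862)
g(U, s) = 71627/7758 (g(U, s) = 9/862 - (-9 + (⅑)*(-2)) = 9/862 - (-9 - 2/9) = 9/862 - 1*(-83/9) = 9/862 + 83/9 = 71627/7758)
63*g(-7 - 1*4, G + 4) = 63*(71627/7758) = 501389/862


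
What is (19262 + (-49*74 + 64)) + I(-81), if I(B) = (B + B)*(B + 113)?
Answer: 10516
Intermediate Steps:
I(B) = 2*B*(113 + B) (I(B) = (2*B)*(113 + B) = 2*B*(113 + B))
(19262 + (-49*74 + 64)) + I(-81) = (19262 + (-49*74 + 64)) + 2*(-81)*(113 - 81) = (19262 + (-3626 + 64)) + 2*(-81)*32 = (19262 - 3562) - 5184 = 15700 - 5184 = 10516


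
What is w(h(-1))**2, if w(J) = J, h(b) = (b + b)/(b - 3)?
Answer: 1/4 ≈ 0.25000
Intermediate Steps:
h(b) = 2*b/(-3 + b) (h(b) = (2*b)/(-3 + b) = 2*b/(-3 + b))
w(h(-1))**2 = (2*(-1)/(-3 - 1))**2 = (2*(-1)/(-4))**2 = (2*(-1)*(-1/4))**2 = (1/2)**2 = 1/4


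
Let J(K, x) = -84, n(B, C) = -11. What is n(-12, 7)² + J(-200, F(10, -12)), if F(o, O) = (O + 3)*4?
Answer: 37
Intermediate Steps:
F(o, O) = 12 + 4*O (F(o, O) = (3 + O)*4 = 12 + 4*O)
n(-12, 7)² + J(-200, F(10, -12)) = (-11)² - 84 = 121 - 84 = 37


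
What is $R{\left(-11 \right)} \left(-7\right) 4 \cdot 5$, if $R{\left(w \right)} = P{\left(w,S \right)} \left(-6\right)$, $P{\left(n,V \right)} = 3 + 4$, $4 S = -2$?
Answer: $5880$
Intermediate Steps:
$S = - \frac{1}{2}$ ($S = \frac{1}{4} \left(-2\right) = - \frac{1}{2} \approx -0.5$)
$P{\left(n,V \right)} = 7$
$R{\left(w \right)} = -42$ ($R{\left(w \right)} = 7 \left(-6\right) = -42$)
$R{\left(-11 \right)} \left(-7\right) 4 \cdot 5 = - 42 \left(-7\right) 4 \cdot 5 = - 42 \left(\left(-28\right) 5\right) = \left(-42\right) \left(-140\right) = 5880$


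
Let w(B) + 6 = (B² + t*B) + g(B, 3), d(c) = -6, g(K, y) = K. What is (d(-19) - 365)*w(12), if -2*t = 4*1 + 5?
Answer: -35616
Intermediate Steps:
t = -9/2 (t = -(4*1 + 5)/2 = -(4 + 5)/2 = -½*9 = -9/2 ≈ -4.5000)
w(B) = -6 + B² - 7*B/2 (w(B) = -6 + ((B² - 9*B/2) + B) = -6 + (B² - 7*B/2) = -6 + B² - 7*B/2)
(d(-19) - 365)*w(12) = (-6 - 365)*(-6 + 12² - 7/2*12) = -371*(-6 + 144 - 42) = -371*96 = -35616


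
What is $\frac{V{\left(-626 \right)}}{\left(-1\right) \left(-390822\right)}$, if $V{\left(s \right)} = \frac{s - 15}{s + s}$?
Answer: $\frac{641}{489309144} \approx 1.31 \cdot 10^{-6}$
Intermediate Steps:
$V{\left(s \right)} = \frac{-15 + s}{2 s}$
$\frac{V{\left(-626 \right)}}{\left(-1\right) \left(-390822\right)} = \frac{\frac{1}{2} \frac{1}{-626} \left(-15 - 626\right)}{\left(-1\right) \left(-390822\right)} = \frac{\frac{1}{2} \left(- \frac{1}{626}\right) \left(-641\right)}{390822} = \frac{641}{1252} \cdot \frac{1}{390822} = \frac{641}{489309144}$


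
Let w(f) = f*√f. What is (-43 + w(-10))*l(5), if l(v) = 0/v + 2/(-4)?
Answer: 43/2 + 5*I*√10 ≈ 21.5 + 15.811*I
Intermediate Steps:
w(f) = f^(3/2)
l(v) = -½ (l(v) = 0 + 2*(-¼) = 0 - ½ = -½)
(-43 + w(-10))*l(5) = (-43 + (-10)^(3/2))*(-½) = (-43 - 10*I*√10)*(-½) = 43/2 + 5*I*√10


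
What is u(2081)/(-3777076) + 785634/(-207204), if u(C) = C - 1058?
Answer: -247300941323/65218771292 ≈ -3.7919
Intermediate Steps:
u(C) = -1058 + C
u(2081)/(-3777076) + 785634/(-207204) = (-1058 + 2081)/(-3777076) + 785634/(-207204) = 1023*(-1/3777076) + 785634*(-1/207204) = -1023/3777076 - 130939/34534 = -247300941323/65218771292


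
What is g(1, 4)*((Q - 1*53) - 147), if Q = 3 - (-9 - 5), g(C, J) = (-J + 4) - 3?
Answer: 549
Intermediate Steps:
g(C, J) = 1 - J (g(C, J) = (4 - J) - 3 = 1 - J)
Q = 17 (Q = 3 - 1*(-14) = 3 + 14 = 17)
g(1, 4)*((Q - 1*53) - 147) = (1 - 1*4)*((17 - 1*53) - 147) = (1 - 4)*((17 - 53) - 147) = -3*(-36 - 147) = -3*(-183) = 549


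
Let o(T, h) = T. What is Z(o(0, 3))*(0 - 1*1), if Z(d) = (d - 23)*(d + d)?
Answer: 0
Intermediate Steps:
Z(d) = 2*d*(-23 + d) (Z(d) = (-23 + d)*(2*d) = 2*d*(-23 + d))
Z(o(0, 3))*(0 - 1*1) = (2*0*(-23 + 0))*(0 - 1*1) = (2*0*(-23))*(0 - 1) = 0*(-1) = 0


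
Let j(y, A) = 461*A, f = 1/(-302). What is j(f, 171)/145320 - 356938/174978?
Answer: -6346089907/4237967160 ≈ -1.4974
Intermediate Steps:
f = -1/302 ≈ -0.0033113
j(f, 171)/145320 - 356938/174978 = (461*171)/145320 - 356938/174978 = 78831*(1/145320) - 356938*1/174978 = 26277/48440 - 178469/87489 = -6346089907/4237967160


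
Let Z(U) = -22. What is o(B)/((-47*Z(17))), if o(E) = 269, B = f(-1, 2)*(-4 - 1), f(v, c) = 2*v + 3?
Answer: 269/1034 ≈ 0.26015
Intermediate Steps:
f(v, c) = 3 + 2*v
B = -5 (B = (3 + 2*(-1))*(-4 - 1) = (3 - 2)*(-5) = 1*(-5) = -5)
o(B)/((-47*Z(17))) = 269/((-47*(-22))) = 269/1034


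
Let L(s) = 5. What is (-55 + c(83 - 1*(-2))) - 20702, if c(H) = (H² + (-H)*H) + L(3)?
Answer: -20752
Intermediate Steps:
c(H) = 5 (c(H) = (H² + (-H)*H) + 5 = (H² - H²) + 5 = 0 + 5 = 5)
(-55 + c(83 - 1*(-2))) - 20702 = (-55 + 5) - 20702 = -50 - 20702 = -20752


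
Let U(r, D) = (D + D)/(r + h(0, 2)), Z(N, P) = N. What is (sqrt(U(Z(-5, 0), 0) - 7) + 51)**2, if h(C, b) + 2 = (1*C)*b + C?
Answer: (51 + I*sqrt(7))**2 ≈ 2594.0 + 269.87*I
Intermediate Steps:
h(C, b) = -2 + C + C*b (h(C, b) = -2 + ((1*C)*b + C) = -2 + (C*b + C) = -2 + (C + C*b) = -2 + C + C*b)
U(r, D) = 2*D/(-2 + r) (U(r, D) = (D + D)/(r + (-2 + 0 + 0*2)) = (2*D)/(r + (-2 + 0 + 0)) = (2*D)/(r - 2) = (2*D)/(-2 + r) = 2*D/(-2 + r))
(sqrt(U(Z(-5, 0), 0) - 7) + 51)**2 = (sqrt(2*0/(-2 - 5) - 7) + 51)**2 = (sqrt(2*0/(-7) - 7) + 51)**2 = (sqrt(2*0*(-1/7) - 7) + 51)**2 = (sqrt(0 - 7) + 51)**2 = (sqrt(-7) + 51)**2 = (I*sqrt(7) + 51)**2 = (51 + I*sqrt(7))**2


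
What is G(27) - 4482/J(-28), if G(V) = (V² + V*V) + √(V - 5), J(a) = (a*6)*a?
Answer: 1142325/784 + √22 ≈ 1461.7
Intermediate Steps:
J(a) = 6*a² (J(a) = (6*a)*a = 6*a²)
G(V) = √(-5 + V) + 2*V² (G(V) = (V² + V²) + √(-5 + V) = 2*V² + √(-5 + V) = √(-5 + V) + 2*V²)
G(27) - 4482/J(-28) = (√(-5 + 27) + 2*27²) - 4482/(6*(-28)²) = (√22 + 2*729) - 4482/(6*784) = (√22 + 1458) - 4482/4704 = (1458 + √22) - 4482/4704 = (1458 + √22) - 1*747/784 = (1458 + √22) - 747/784 = 1142325/784 + √22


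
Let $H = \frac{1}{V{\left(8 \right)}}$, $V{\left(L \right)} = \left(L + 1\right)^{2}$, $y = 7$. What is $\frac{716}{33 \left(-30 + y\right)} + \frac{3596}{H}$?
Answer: $\frac{221077768}{759} \approx 2.9128 \cdot 10^{5}$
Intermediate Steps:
$V{\left(L \right)} = \left(1 + L\right)^{2}$
$H = \frac{1}{81}$ ($H = \frac{1}{\left(1 + 8\right)^{2}} = \frac{1}{9^{2}} = \frac{1}{81} \approx 0.012346$)
$\frac{716}{33 \left(-30 + y\right)} + \frac{3596}{H} = \frac{716}{33 \left(-30 + 7\right)} + 3596 \frac{1}{\frac{1}{81}} = \frac{716}{33 \left(-23\right)} + 3596 \cdot 81 = \frac{716}{-759} + 291276 = 716 \left(- \frac{1}{759}\right) + 291276 = - \frac{716}{759} + 291276 = \frac{221077768}{759}$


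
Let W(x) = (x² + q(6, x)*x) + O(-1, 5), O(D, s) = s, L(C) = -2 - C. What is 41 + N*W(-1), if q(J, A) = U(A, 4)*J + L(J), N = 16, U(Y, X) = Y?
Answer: 361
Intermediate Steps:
q(J, A) = -2 - J + A*J (q(J, A) = A*J + (-2 - J) = -2 - J + A*J)
W(x) = 5 + x² + x*(-8 + 6*x) (W(x) = (x² + (-2 - 1*6 + x*6)*x) + 5 = (x² + (-2 - 6 + 6*x)*x) + 5 = (x² + (-8 + 6*x)*x) + 5 = (x² + x*(-8 + 6*x)) + 5 = 5 + x² + x*(-8 + 6*x))
41 + N*W(-1) = 41 + 16*(5 - 8*(-1) + 7*(-1)²) = 41 + 16*(5 + 8 + 7*1) = 41 + 16*(5 + 8 + 7) = 41 + 16*20 = 41 + 320 = 361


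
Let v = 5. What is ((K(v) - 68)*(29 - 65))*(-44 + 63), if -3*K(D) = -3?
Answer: 45828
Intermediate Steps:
K(D) = 1 (K(D) = -⅓*(-3) = 1)
((K(v) - 68)*(29 - 65))*(-44 + 63) = ((1 - 68)*(29 - 65))*(-44 + 63) = -67*(-36)*19 = 2412*19 = 45828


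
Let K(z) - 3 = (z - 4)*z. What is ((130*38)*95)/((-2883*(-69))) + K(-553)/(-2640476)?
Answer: 294475274138/131315492313 ≈ 2.2425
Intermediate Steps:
K(z) = 3 + z*(-4 + z) (K(z) = 3 + (z - 4)*z = 3 + (-4 + z)*z = 3 + z*(-4 + z))
((130*38)*95)/((-2883*(-69))) + K(-553)/(-2640476) = ((130*38)*95)/((-2883*(-69))) + (3 + (-553)² - 4*(-553))/(-2640476) = (4940*95)/198927 + (3 + 305809 + 2212)*(-1/2640476) = 469300*(1/198927) + 308024*(-1/2640476) = 469300/198927 - 77006/660119 = 294475274138/131315492313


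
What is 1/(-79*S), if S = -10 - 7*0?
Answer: 1/790 ≈ 0.0012658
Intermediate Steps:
S = -10 (S = -10 + 0 = -10)
1/(-79*S) = 1/(-79*(-10)) = 1/790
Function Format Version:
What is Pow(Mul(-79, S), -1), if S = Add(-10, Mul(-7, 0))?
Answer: Rational(1, 790) ≈ 0.0012658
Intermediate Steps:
S = -10 (S = Add(-10, 0) = -10)
Pow(Mul(-79, S), -1) = Pow(Mul(-79, -10), -1) = Pow(790, -1) = Rational(1, 790)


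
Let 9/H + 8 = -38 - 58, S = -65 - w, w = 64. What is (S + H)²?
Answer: 180230625/10816 ≈ 16663.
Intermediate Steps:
S = -129 (S = -65 - 1*64 = -65 - 64 = -129)
H = -9/104 (H = 9/(-8 + (-38 - 58)) = 9/(-8 - 96) = 9/(-104) = 9*(-1/104) = -9/104 ≈ -0.086538)
(S + H)² = (-129 - 9/104)² = (-13425/104)² = 180230625/10816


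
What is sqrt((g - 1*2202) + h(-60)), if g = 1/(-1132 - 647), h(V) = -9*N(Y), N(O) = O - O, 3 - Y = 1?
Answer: I*sqrt(6968981661)/1779 ≈ 46.925*I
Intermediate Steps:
Y = 2 (Y = 3 - 1*1 = 3 - 1 = 2)
N(O) = 0
h(V) = 0 (h(V) = -9*0 = 0)
g = -1/1779 (g = 1/(-1779) = -1/1779 ≈ -0.00056211)
sqrt((g - 1*2202) + h(-60)) = sqrt((-1/1779 - 1*2202) + 0) = sqrt((-1/1779 - 2202) + 0) = sqrt(-3917359/1779 + 0) = sqrt(-3917359/1779) = I*sqrt(6968981661)/1779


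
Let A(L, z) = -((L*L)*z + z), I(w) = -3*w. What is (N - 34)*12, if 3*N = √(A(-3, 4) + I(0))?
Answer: -408 + 8*I*√10 ≈ -408.0 + 25.298*I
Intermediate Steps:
A(L, z) = -z - z*L² (A(L, z) = -(L²*z + z) = -(z*L² + z) = -(z + z*L²) = -z - z*L²)
N = 2*I*√10/3 (N = √(-1*4*(1 + (-3)²) - 3*0)/3 = √(-1*4*(1 + 9) + 0)/3 = √(-1*4*10 + 0)/3 = √(-40 + 0)/3 = √(-40)/3 = (2*I*√10)/3 = 2*I*√10/3 ≈ 2.1082*I)
(N - 34)*12 = (2*I*√10/3 - 34)*12 = (-34 + 2*I*√10/3)*12 = -408 + 8*I*√10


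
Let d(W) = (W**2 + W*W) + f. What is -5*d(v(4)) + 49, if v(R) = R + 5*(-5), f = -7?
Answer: -4326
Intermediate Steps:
v(R) = -25 + R (v(R) = R - 25 = -25 + R)
d(W) = -7 + 2*W**2 (d(W) = (W**2 + W*W) - 7 = (W**2 + W**2) - 7 = 2*W**2 - 7 = -7 + 2*W**2)
-5*d(v(4)) + 49 = -5*(-7 + 2*(-25 + 4)**2) + 49 = -5*(-7 + 2*(-21)**2) + 49 = -5*(-7 + 2*441) + 49 = -5*(-7 + 882) + 49 = -5*875 + 49 = -4375 + 49 = -4326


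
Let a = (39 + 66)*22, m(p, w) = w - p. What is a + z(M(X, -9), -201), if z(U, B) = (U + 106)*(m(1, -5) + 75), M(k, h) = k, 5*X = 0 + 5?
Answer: 9693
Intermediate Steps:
X = 1 (X = (0 + 5)/5 = (⅕)*5 = 1)
a = 2310 (a = 105*22 = 2310)
z(U, B) = 7314 + 69*U (z(U, B) = (U + 106)*((-5 - 1*1) + 75) = (106 + U)*((-5 - 1) + 75) = (106 + U)*(-6 + 75) = (106 + U)*69 = 7314 + 69*U)
a + z(M(X, -9), -201) = 2310 + (7314 + 69*1) = 2310 + (7314 + 69) = 2310 + 7383 = 9693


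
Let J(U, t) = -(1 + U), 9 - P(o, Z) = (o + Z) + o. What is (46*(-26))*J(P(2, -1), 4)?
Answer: 8372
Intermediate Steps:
P(o, Z) = 9 - Z - 2*o (P(o, Z) = 9 - ((o + Z) + o) = 9 - ((Z + o) + o) = 9 - (Z + 2*o) = 9 + (-Z - 2*o) = 9 - Z - 2*o)
J(U, t) = -1 - U
(46*(-26))*J(P(2, -1), 4) = (46*(-26))*(-1 - (9 - 1*(-1) - 2*2)) = -1196*(-1 - (9 + 1 - 4)) = -1196*(-1 - 1*6) = -1196*(-1 - 6) = -1196*(-7) = 8372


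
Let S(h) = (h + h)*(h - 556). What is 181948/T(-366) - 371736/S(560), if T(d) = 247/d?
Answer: -2869503033/10640 ≈ -2.6969e+5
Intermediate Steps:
S(h) = 2*h*(-556 + h) (S(h) = (2*h)*(-556 + h) = 2*h*(-556 + h))
181948/T(-366) - 371736/S(560) = 181948/((247/(-366))) - 371736*1/(1120*(-556 + 560)) = 181948/((247*(-1/366))) - 371736/(2*560*4) = 181948/(-247/366) - 371736/4480 = 181948*(-366/247) - 371736*1/4480 = -5122536/19 - 46467/560 = -2869503033/10640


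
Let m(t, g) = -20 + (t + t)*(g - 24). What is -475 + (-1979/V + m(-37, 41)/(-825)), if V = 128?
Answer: -17209697/35200 ≈ -488.91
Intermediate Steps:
m(t, g) = -20 + 2*t*(-24 + g) (m(t, g) = -20 + (2*t)*(-24 + g) = -20 + 2*t*(-24 + g))
-475 + (-1979/V + m(-37, 41)/(-825)) = -475 + (-1979/128 + (-20 - 48*(-37) + 2*41*(-37))/(-825)) = -475 + (-1979*1/128 + (-20 + 1776 - 3034)*(-1/825)) = -475 + (-1979/128 - 1278*(-1/825)) = -475 + (-1979/128 + 426/275) = -475 - 489697/35200 = -17209697/35200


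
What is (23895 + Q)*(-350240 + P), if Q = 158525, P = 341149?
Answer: -1658380220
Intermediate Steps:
(23895 + Q)*(-350240 + P) = (23895 + 158525)*(-350240 + 341149) = 182420*(-9091) = -1658380220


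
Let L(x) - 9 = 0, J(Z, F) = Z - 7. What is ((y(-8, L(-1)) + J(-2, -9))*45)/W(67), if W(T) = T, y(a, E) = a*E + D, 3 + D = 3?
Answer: -3645/67 ≈ -54.403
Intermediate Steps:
D = 0 (D = -3 + 3 = 0)
J(Z, F) = -7 + Z
L(x) = 9 (L(x) = 9 + 0 = 9)
y(a, E) = E*a (y(a, E) = a*E + 0 = E*a + 0 = E*a)
((y(-8, L(-1)) + J(-2, -9))*45)/W(67) = ((9*(-8) + (-7 - 2))*45)/67 = ((-72 - 9)*45)*(1/67) = -81*45*(1/67) = -3645*1/67 = -3645/67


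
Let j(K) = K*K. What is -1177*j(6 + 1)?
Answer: -57673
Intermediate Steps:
j(K) = K**2
-1177*j(6 + 1) = -1177*(6 + 1)**2 = -1177*7**2 = -1177*49 = -57673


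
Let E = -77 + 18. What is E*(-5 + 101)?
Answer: -5664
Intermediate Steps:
E = -59
E*(-5 + 101) = -59*(-5 + 101) = -59*96 = -5664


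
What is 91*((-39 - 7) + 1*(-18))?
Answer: -5824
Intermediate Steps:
91*((-39 - 7) + 1*(-18)) = 91*(-46 - 18) = 91*(-64) = -5824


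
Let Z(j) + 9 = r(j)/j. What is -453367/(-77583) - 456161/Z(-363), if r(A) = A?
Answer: 35393965799/620664 ≈ 57026.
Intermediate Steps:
Z(j) = -8 (Z(j) = -9 + j/j = -9 + 1 = -8)
-453367/(-77583) - 456161/Z(-363) = -453367/(-77583) - 456161/(-8) = -453367*(-1/77583) - 456161*(-1/8) = 453367/77583 + 456161/8 = 35393965799/620664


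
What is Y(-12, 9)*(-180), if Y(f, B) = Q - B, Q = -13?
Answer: 3960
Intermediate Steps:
Y(f, B) = -13 - B
Y(-12, 9)*(-180) = (-13 - 1*9)*(-180) = (-13 - 9)*(-180) = -22*(-180) = 3960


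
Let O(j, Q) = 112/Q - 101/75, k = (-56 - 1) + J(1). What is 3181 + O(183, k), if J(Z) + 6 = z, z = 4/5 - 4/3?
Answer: 227139722/71475 ≈ 3177.9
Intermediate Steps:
z = -8/15 (z = 4*(⅕) - 4*⅓ = ⅘ - 4/3 = -8/15 ≈ -0.53333)
J(Z) = -98/15 (J(Z) = -6 - 8/15 = -98/15)
k = -953/15 (k = (-56 - 1) - 98/15 = -57 - 98/15 = -953/15 ≈ -63.533)
O(j, Q) = -101/75 + 112/Q (O(j, Q) = 112/Q - 101*1/75 = 112/Q - 101/75 = -101/75 + 112/Q)
3181 + O(183, k) = 3181 + (-101/75 + 112/(-953/15)) = 3181 + (-101/75 + 112*(-15/953)) = 3181 + (-101/75 - 1680/953) = 3181 - 222253/71475 = 227139722/71475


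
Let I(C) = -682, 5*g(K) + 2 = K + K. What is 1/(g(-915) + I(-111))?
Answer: -5/5242 ≈ -0.00095383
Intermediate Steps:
g(K) = -2/5 + 2*K/5 (g(K) = -2/5 + (K + K)/5 = -2/5 + (2*K)/5 = -2/5 + 2*K/5)
1/(g(-915) + I(-111)) = 1/((-2/5 + (2/5)*(-915)) - 682) = 1/((-2/5 - 366) - 682) = 1/(-1832/5 - 682) = 1/(-5242/5) = -5/5242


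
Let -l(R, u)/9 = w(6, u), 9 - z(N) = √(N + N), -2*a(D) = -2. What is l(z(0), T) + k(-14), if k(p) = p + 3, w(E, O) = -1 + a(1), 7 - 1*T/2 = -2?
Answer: -11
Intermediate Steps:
T = 18 (T = 14 - 2*(-2) = 14 + 4 = 18)
a(D) = 1 (a(D) = -½*(-2) = 1)
w(E, O) = 0 (w(E, O) = -1 + 1 = 0)
z(N) = 9 - √2*√N (z(N) = 9 - √(N + N) = 9 - √(2*N) = 9 - √2*√N)
l(R, u) = 0 (l(R, u) = -9*0 = 0)
k(p) = 3 + p
l(z(0), T) + k(-14) = 0 + (3 - 14) = 0 - 11 = -11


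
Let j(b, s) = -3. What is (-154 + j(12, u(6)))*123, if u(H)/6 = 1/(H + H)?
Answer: -19311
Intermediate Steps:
u(H) = 3/H (u(H) = 6/(H + H) = 6/((2*H)) = 6*(1/(2*H)) = 3/H)
(-154 + j(12, u(6)))*123 = (-154 - 3)*123 = -157*123 = -19311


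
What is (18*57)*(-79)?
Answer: -81054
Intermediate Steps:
(18*57)*(-79) = 1026*(-79) = -81054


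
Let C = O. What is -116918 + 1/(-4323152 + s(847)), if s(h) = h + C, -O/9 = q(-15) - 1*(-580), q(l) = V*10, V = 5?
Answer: -506018181051/4327975 ≈ -1.1692e+5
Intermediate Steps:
q(l) = 50 (q(l) = 5*10 = 50)
O = -5670 (O = -9*(50 - 1*(-580)) = -9*(50 + 580) = -9*630 = -5670)
C = -5670
s(h) = -5670 + h (s(h) = h - 5670 = -5670 + h)
-116918 + 1/(-4323152 + s(847)) = -116918 + 1/(-4323152 + (-5670 + 847)) = -116918 + 1/(-4323152 - 4823) = -116918 + 1/(-4327975) = -116918 - 1/4327975 = -506018181051/4327975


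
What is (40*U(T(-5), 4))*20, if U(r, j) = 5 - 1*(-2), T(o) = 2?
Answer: 5600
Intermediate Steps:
U(r, j) = 7 (U(r, j) = 5 + 2 = 7)
(40*U(T(-5), 4))*20 = (40*7)*20 = 280*20 = 5600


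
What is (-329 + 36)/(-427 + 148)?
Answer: 293/279 ≈ 1.0502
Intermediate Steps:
(-329 + 36)/(-427 + 148) = -293/(-279) = -293*(-1/279) = 293/279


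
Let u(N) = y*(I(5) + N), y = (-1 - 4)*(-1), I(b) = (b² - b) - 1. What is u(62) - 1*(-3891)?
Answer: 4296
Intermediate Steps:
I(b) = -1 + b² - b
y = 5 (y = -5*(-1) = 5)
u(N) = 95 + 5*N (u(N) = 5*((-1 + 5² - 1*5) + N) = 5*((-1 + 25 - 5) + N) = 5*(19 + N) = 95 + 5*N)
u(62) - 1*(-3891) = (95 + 5*62) - 1*(-3891) = (95 + 310) + 3891 = 405 + 3891 = 4296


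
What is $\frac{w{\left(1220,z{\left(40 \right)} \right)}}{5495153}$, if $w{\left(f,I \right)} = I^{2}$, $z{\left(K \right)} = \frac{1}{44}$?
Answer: $\frac{1}{10638616208} \approx 9.3997 \cdot 10^{-11}$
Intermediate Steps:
$z{\left(K \right)} = \frac{1}{44}$
$\frac{w{\left(1220,z{\left(40 \right)} \right)}}{5495153} = \frac{1}{1936 \cdot 5495153} = \frac{1}{1936} \cdot \frac{1}{5495153} = \frac{1}{10638616208}$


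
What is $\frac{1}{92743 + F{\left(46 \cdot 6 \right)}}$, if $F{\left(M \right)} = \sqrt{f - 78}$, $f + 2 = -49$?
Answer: $\frac{92743}{8601264178} - \frac{i \sqrt{129}}{8601264178} \approx 1.0782 \cdot 10^{-5} - 1.3205 \cdot 10^{-9} i$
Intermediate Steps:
$f = -51$ ($f = -2 - 49 = -51$)
$F{\left(M \right)} = i \sqrt{129}$ ($F{\left(M \right)} = \sqrt{-51 - 78} = \sqrt{-129} = i \sqrt{129}$)
$\frac{1}{92743 + F{\left(46 \cdot 6 \right)}} = \frac{1}{92743 + i \sqrt{129}}$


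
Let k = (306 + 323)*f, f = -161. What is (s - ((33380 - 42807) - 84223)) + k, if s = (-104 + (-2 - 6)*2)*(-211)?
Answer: 17701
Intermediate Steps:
s = 25320 (s = (-104 - 8*2)*(-211) = (-104 - 16)*(-211) = -120*(-211) = 25320)
k = -101269 (k = (306 + 323)*(-161) = 629*(-161) = -101269)
(s - ((33380 - 42807) - 84223)) + k = (25320 - ((33380 - 42807) - 84223)) - 101269 = (25320 - (-9427 - 84223)) - 101269 = (25320 - 1*(-93650)) - 101269 = (25320 + 93650) - 101269 = 118970 - 101269 = 17701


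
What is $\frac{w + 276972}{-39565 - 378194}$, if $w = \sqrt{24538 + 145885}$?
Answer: $- \frac{92324}{139253} - \frac{\sqrt{170423}}{417759} \approx -0.66398$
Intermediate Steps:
$w = \sqrt{170423} \approx 412.82$
$\frac{w + 276972}{-39565 - 378194} = \frac{\sqrt{170423} + 276972}{-39565 - 378194} = \frac{276972 + \sqrt{170423}}{-417759} = \left(276972 + \sqrt{170423}\right) \left(- \frac{1}{417759}\right) = - \frac{92324}{139253} - \frac{\sqrt{170423}}{417759}$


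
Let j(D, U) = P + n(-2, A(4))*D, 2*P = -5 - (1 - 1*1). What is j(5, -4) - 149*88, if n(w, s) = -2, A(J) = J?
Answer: -26249/2 ≈ -13125.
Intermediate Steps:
P = -5/2 (P = (-5 - (1 - 1*1))/2 = (-5 - (1 - 1))/2 = (-5 - 1*0)/2 = (-5 + 0)/2 = (½)*(-5) = -5/2 ≈ -2.5000)
j(D, U) = -5/2 - 2*D
j(5, -4) - 149*88 = (-5/2 - 2*5) - 149*88 = (-5/2 - 10) - 13112 = -25/2 - 13112 = -26249/2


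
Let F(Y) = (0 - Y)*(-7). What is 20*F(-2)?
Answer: -280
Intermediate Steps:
F(Y) = 7*Y (F(Y) = -Y*(-7) = 7*Y)
20*F(-2) = 20*(7*(-2)) = 20*(-14) = -280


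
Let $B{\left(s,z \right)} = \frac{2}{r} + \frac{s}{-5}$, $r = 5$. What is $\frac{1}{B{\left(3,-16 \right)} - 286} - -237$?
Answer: $\frac{339142}{1431} \approx 237.0$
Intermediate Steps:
$B{\left(s,z \right)} = \frac{2}{5} - \frac{s}{5}$ ($B{\left(s,z \right)} = \frac{2}{5} + \frac{s}{-5} = 2 \cdot \frac{1}{5} + s \left(- \frac{1}{5}\right) = \frac{2}{5} - \frac{s}{5}$)
$\frac{1}{B{\left(3,-16 \right)} - 286} - -237 = \frac{1}{\left(\frac{2}{5} - \frac{3}{5}\right) - 286} - -237 = \frac{1}{\left(\frac{2}{5} - \frac{3}{5}\right) - 286} + 237 = \frac{1}{- \frac{1}{5} - 286} + 237 = \frac{1}{- \frac{1431}{5}} + 237 = - \frac{5}{1431} + 237 = \frac{339142}{1431}$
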